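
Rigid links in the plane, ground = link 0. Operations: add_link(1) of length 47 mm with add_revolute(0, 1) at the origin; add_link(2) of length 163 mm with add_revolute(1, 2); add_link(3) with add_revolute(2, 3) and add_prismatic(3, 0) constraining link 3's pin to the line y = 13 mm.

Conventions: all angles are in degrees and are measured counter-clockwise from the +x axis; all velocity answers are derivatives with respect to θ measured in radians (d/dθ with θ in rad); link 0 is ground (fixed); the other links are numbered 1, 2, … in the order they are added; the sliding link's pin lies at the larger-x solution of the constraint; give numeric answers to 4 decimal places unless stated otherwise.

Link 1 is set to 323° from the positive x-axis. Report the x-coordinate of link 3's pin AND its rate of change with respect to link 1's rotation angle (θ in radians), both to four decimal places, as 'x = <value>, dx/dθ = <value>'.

geometry: r = 47 mm, L = 163 mm, e = 13 mm
crank pin P = (r cos θ, r sin θ) = (37.535869, -28.285306)
h = r sin θ − e = -28.285306 − 13 = -41.285306
x = r cos θ + √(L² − h²) = 37.535869 + 157.684887 = 195.220756
dx/dθ = −r sin θ − h·r cos θ/√(L² − h²) (θ in radians; h = -41.285306) = 38.113007

x = 195.2208, dx/dθ = 38.1130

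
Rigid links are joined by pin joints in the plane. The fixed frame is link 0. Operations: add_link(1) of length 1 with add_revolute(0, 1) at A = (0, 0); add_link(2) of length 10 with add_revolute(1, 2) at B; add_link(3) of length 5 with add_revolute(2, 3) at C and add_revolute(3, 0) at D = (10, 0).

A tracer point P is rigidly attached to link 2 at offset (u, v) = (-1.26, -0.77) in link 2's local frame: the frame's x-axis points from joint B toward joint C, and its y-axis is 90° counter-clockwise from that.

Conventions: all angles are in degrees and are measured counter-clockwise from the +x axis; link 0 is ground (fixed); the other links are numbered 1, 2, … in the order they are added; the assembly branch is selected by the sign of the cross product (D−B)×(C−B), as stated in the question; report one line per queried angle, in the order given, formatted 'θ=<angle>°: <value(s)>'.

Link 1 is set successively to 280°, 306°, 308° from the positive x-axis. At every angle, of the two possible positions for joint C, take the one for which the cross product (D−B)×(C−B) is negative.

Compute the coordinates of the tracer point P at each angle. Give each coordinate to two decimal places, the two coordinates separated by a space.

A=(0,0), D=(10.00,0)
θ=280°: B = A + 1.00·(cos280°, sin280°) = (0.1736, -0.9848)
θ=280°: |BD| = 9.8756
θ=280°: circle(B,10.00) ∩ circle(D,5.00): a=8.7350, h=4.8682
θ=280°:   candidates: C₊=(8.3797,4.7302) cross=48.076; C₋=(9.3506,-4.9576) cross=-48.076
θ=280°:   branch - wants cross < 0 → take C=(9.3506,-4.9576) (cross=-48.076)
θ=280°: ex = (C−B)/|BC| = (0.9177,-0.3973); ey = (0.3973,0.9177)
θ=280°: P = B + -1.26·ex + -0.77·ey = (-1.2886,-1.1909)
θ=306°: B = A + 1.00·(cos306°, sin306°) = (0.5878, -0.8090)
θ=306°: |BD| = 9.4469
θ=306°: circle(B,10.00) ∩ circle(D,5.00): a=8.6930, h=4.9428
θ=306°:   candidates: C₊=(8.8256,4.8601) cross=46.695; C₋=(9.6722,-4.9892) cross=-46.695
θ=306°:   branch - wants cross < 0 → take C=(9.6722,-4.9892) (cross=-46.695)
θ=306°: ex = (C−B)/|BC| = (0.9084,-0.4180); ey = (0.4180,0.9084)
θ=306°: P = B + -1.26·ex + -0.77·ey = (-0.8787,-0.9818)
θ=308°: B = A + 1.00·(cos308°, sin308°) = (0.6157, -0.7880)
θ=308°: |BD| = 9.4174
θ=308°: circle(B,10.00) ∩ circle(D,5.00): a=8.6907, h=4.9469
θ=308°:   candidates: C₊=(8.8619,4.8688) cross=46.587; C₋=(9.6898,-4.9904) cross=-46.587
θ=308°:   branch - wants cross < 0 → take C=(9.6898,-4.9904) (cross=-46.587)
θ=308°: ex = (C−B)/|BC| = (0.9074,-0.4202); ey = (0.4202,0.9074)
θ=308°: P = B + -1.26·ex + -0.77·ey = (-0.8513,-0.9572)

θ=280°: -1.29 -1.19
θ=306°: -0.88 -0.98
θ=308°: -0.85 -0.96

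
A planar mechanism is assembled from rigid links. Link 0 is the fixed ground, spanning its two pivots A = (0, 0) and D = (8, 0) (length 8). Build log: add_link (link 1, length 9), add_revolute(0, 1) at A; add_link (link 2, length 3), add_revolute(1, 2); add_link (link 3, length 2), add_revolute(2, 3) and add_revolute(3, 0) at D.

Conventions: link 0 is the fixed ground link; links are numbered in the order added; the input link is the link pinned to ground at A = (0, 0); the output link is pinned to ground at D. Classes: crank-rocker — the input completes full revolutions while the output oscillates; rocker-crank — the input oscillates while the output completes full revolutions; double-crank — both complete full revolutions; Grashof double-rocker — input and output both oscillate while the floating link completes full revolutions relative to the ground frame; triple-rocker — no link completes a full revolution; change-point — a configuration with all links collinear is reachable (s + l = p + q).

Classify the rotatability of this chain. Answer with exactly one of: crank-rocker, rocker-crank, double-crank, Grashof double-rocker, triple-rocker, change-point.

lengths: ground=8, input=9, coupler=3, output=2
sorted: s=2 (shortest), l=9 (longest), p+q=11
s + l = 11 vs p + q = 11
s + l = p + q → change-point (collinear configuration reachable)

change-point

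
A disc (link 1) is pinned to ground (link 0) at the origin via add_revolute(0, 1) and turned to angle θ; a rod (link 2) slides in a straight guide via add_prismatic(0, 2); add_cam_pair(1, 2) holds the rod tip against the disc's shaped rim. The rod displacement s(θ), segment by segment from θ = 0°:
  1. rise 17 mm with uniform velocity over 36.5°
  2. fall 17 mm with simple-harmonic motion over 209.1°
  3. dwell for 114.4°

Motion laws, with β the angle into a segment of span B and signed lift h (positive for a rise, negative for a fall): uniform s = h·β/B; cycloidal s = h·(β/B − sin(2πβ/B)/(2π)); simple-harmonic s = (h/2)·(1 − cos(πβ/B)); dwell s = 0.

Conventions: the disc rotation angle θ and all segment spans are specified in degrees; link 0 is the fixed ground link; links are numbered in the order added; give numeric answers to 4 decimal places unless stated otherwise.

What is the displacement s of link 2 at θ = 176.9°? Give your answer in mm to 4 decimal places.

segment 1 (0° to 36.5°, uniform, h = 17) is passed completely: s = 0.0000 + (17) = 17.0000
θ = 176.9° falls in segment 2 (36.5° to 245.6°, simple-harmonic, h = -17): β = 176.9 − 36.5 = 140.4°, B = 209.1°; Δs = -17/2·(1 − cos(π·0.6714)) = -12.8601; s = 17.0000 − 12.8601 = 4.1399

4.1399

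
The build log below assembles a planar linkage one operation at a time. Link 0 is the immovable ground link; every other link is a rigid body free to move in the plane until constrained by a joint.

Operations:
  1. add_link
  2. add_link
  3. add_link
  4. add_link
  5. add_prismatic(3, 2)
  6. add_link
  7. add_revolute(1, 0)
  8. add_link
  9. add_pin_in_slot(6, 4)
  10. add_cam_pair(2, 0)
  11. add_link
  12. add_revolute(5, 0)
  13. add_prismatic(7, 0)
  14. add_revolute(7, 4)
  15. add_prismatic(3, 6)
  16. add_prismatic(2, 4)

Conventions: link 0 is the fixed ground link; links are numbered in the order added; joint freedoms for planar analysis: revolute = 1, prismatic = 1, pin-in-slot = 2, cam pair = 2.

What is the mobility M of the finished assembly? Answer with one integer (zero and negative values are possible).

L=1 J1=0 J2=0
add link → L=2 J1=0 J2=0
add link → L=3 J1=0 J2=0
add link → L=4 J1=0 J2=0
add link → L=5 J1=0 J2=0
P@3,2 dof=1 J1 → L=5 J1=1 J2=0
add link → L=6 J1=1 J2=0
R@1,0 dof=1 J1 → L=6 J1=2 J2=0
add link → L=7 J1=2 J2=0
PS@6,4 dof=2 J2 → L=7 J1=2 J2=1
C@2,0 dof=2 J2 → L=7 J1=2 J2=2
add link → L=8 J1=2 J2=2
R@5,0 dof=1 J1 → L=8 J1=3 J2=2
P@7,0 dof=1 J1 → L=8 J1=4 J2=2
R@7,4 dof=1 J1 → L=8 J1=5 J2=2
P@3,6 dof=1 J1 → L=8 J1=6 J2=2
P@2,4 dof=1 J1 → L=8 J1=7 J2=2
M=3(L−1)−2J1−J2=3·7−2·7−2=5

M = 5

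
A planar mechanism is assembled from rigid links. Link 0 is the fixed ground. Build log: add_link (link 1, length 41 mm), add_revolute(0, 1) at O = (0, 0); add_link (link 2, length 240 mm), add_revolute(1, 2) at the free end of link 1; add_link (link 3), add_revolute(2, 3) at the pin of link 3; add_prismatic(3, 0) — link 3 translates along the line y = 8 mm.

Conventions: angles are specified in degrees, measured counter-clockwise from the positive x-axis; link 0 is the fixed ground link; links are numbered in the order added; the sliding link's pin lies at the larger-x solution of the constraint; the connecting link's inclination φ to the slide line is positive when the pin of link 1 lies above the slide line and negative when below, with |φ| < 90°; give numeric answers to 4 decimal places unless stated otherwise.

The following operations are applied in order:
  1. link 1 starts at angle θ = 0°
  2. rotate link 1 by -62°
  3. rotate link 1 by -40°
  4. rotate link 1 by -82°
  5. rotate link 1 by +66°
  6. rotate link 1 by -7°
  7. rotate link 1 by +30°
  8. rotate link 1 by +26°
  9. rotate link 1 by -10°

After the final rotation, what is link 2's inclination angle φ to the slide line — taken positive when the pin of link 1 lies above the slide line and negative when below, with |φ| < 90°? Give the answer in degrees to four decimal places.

geometry: r = 41 mm, L = 240 mm, e = 8 mm; θ starts at 0°
rotate link 1 by -62°: θ ← 0° -62° = -62°
rotate link 1 by -40°: θ ← -62° -40° = -102°
rotate link 1 by -82°: θ ← -102° -82° = -184°
rotate link 1 by +66°: θ ← -184° +66° = -118°
rotate link 1 by -7°: θ ← -118° -7° = -125°
rotate link 1 by +30°: θ ← -125° +30° = -95°
rotate link 1 by +26°: θ ← -95° +26° = -69°
rotate link 1 by -10°: θ ← -69° -10° = -79°
h = r sin θ − e = -40.246715 − 8 = -48.246715
sin φ = h / L = -48.246715 / 240 = -0.20102798
φ = arcsin(-0.20102798) = -11.597079°

-11.5971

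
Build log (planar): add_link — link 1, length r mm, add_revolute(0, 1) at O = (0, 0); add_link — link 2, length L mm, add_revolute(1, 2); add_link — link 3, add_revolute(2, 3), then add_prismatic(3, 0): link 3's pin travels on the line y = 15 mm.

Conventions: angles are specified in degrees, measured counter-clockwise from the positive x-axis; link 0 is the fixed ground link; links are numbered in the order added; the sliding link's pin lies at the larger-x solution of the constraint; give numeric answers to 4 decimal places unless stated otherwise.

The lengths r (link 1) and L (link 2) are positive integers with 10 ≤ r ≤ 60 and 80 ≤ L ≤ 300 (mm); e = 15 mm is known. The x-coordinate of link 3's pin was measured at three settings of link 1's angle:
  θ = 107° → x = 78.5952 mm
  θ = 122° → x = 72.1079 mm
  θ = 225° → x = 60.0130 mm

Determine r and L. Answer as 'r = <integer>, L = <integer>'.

constraint per measurement: (x − r cos θ)² + (r sin θ − e)² = L²
subtracting the θ₁ and θ₂ equations cancels the r² and L² terms:
r = (x₁² − x₂²) / (2[(x₁cos θ₁ + e sin θ₁) − (x₂cos θ₂ + e sin θ₂)]) = 28.9999 → r = 29
L² = (x₁ − r cos θ₁)² + (r sin θ₁ − e)² = 7744.0031 → L = 88.0000 → L = 88
check at θ₃=225°: x = 60.0130 (printed 60.0130) ✓

r = 29, L = 88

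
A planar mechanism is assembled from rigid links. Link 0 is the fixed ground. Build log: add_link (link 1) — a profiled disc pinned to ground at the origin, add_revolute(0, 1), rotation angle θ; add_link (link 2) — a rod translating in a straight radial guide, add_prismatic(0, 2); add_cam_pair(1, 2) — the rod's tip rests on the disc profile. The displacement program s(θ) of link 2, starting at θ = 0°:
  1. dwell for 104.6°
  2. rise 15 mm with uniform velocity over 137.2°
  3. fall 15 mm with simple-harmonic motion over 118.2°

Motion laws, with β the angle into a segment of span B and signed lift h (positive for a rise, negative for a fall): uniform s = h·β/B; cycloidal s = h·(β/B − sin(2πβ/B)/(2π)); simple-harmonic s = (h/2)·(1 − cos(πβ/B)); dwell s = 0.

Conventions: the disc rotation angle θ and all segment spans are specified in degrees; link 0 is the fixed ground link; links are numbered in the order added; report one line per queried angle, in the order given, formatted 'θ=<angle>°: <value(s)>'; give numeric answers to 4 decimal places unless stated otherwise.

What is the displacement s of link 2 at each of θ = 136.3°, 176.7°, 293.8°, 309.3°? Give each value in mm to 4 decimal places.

seg 1 [0°–104.6°] dwell: s stays 0.0000
seg 2 [104.6°–241.8°] uniform, h=15: θ=136.3° here. β=31.7, B=137.2. 15·31.7/137.2 = 3.4657 → s = 3.4657
seg 2 [104.6°–241.8°] uniform, h=15: θ=176.7° here. β=72.1, B=137.2. 15·72.1/137.2 = 7.8827 → s = 7.8827
seg 2 [104.6°–241.8°] uniform, h=15: full span → s += 15 → s = 15.0000
seg 3 [241.8°–360°] simple-harmonic, h=-15: θ=293.8° here. β=52, B=118.2. -15/2·(1 − cos(π·0.4399)) = -6.0931 → s = 8.9069
seg 3 [241.8°–360°] simple-harmonic, h=-15: θ=309.3° here. β=67.5, B=118.2. -15/2·(1 − cos(π·0.5711)) = -9.1606 → s = 5.8394

θ=136.3°: 3.4657
θ=176.7°: 7.8827
θ=293.8°: 8.9069
θ=309.3°: 5.8394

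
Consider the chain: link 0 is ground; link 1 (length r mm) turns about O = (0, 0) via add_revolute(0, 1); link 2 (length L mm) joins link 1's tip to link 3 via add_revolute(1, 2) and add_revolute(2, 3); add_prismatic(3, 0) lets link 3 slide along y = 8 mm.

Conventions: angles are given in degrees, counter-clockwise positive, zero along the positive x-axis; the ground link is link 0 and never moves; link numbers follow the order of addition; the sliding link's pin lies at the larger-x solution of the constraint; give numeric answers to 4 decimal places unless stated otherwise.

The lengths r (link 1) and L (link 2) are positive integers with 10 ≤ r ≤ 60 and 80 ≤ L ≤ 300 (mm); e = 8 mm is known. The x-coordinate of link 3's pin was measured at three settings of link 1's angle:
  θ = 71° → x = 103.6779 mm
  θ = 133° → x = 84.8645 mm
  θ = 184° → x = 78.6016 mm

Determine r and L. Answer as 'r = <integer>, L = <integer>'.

constraint per measurement: (x − r cos θ)² + (r sin θ − e)² = L²
subtracting the θ₁ and θ₂ equations cancels the r² and L² terms:
r = (x₁² − x₂²) / (2[(x₁cos θ₁ + e sin θ₁) − (x₂cos θ₂ + e sin θ₂)]) = 19.0001 → r = 19
L² = (x₁ − r cos θ₁)² + (r sin θ₁ − e)² = 9604.0088 → L = 98.0000 → L = 98
check at θ₃=184°: x = 78.6016 (printed 78.6016) ✓

r = 19, L = 98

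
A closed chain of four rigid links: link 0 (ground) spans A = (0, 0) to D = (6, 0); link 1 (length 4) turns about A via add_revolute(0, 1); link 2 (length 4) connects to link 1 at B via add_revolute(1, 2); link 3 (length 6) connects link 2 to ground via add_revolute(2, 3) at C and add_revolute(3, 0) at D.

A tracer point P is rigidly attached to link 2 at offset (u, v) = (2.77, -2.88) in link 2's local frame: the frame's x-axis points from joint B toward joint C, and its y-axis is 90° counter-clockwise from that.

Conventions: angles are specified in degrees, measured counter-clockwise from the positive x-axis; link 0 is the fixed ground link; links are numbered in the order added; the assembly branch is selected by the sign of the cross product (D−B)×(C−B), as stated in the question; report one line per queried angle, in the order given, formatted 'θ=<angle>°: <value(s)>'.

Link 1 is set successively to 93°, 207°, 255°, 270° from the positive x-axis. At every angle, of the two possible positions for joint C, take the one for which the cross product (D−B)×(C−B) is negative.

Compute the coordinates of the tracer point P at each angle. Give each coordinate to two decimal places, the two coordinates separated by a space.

A=(0,0), D=(6.00,0)
θ=93°: B = A + 4.00·(cos93°, sin93°) = (-0.2093, 3.9945)
θ=93°: |BD| = 7.3832
θ=93°: circle(B,4.00) ∩ circle(D,6.00): a=2.3372, h=3.2462
θ=93°:   candidates: C₊=(3.5125,5.4601) cross=23.967; C₋=(0.0000,0.0000) cross=-23.967
θ=93°:   branch - wants cross < 0 → take C=(0.0000,0.0000) (cross=-23.967)
θ=93°: ex = (C−B)/|BC| = (0.0523,-0.9986); ey = (0.9986,0.0523)
θ=93°: P = B + 2.77·ex + -2.88·ey = (-2.9404,1.0776)
θ=207°: B = A + 4.00·(cos207°, sin207°) = (-3.5640, -1.8160)
θ=207°: |BD| = 9.7349
θ=207°: circle(B,4.00) ∩ circle(D,6.00): a=3.8402, h=1.1192
θ=207°:   candidates: C₊=(-0.0000,0.0000) cross=10.896; C₋=(0.4176,-2.1992) cross=-10.896
θ=207°:   branch - wants cross < 0 → take C=(0.4176,-2.1992) (cross=-10.896)
θ=207°: ex = (C−B)/|BC| = (0.9954,-0.0958); ey = (0.0958,0.9954)
θ=207°: P = B + 2.77·ex + -2.88·ey = (-1.0827,-4.9481)
θ=255°: B = A + 4.00·(cos255°, sin255°) = (-1.0353, -3.8637)
θ=255°: |BD| = 8.0264
θ=255°: circle(B,4.00) ∩ circle(D,6.00): a=2.7673, h=2.8882
θ=255°:   candidates: C₊=(-0.0000,0.0000) cross=23.182; C₋=(2.7806,-5.0632) cross=-23.182
θ=255°:   branch - wants cross < 0 → take C=(2.7806,-5.0632) (cross=-23.182)
θ=255°: ex = (C−B)/|BC| = (0.9540,-0.2999); ey = (0.2999,0.9540)
θ=255°: P = B + 2.77·ex + -2.88·ey = (0.7436,-7.4418)
θ=270°: B = A + 4.00·(cos270°, sin270°) = (-0.0000, -4.0000)
θ=270°: |BD| = 7.2111
θ=270°: circle(B,4.00) ∩ circle(D,6.00): a=2.2188, h=3.3282
θ=270°:   candidates: C₊=(-0.0000,0.0000) cross=24.000; C₋=(3.6923,-5.5385) cross=-24.000
θ=270°:   branch - wants cross < 0 → take C=(3.6923,-5.5385) (cross=-24.000)
θ=270°: ex = (C−B)/|BC| = (0.9231,-0.3846); ey = (0.3846,0.9231)
θ=270°: P = B + 2.77·ex + -2.88·ey = (1.4492,-7.7238)

θ=93°: -2.94 1.08
θ=207°: -1.08 -4.95
θ=255°: 0.74 -7.44
θ=270°: 1.45 -7.72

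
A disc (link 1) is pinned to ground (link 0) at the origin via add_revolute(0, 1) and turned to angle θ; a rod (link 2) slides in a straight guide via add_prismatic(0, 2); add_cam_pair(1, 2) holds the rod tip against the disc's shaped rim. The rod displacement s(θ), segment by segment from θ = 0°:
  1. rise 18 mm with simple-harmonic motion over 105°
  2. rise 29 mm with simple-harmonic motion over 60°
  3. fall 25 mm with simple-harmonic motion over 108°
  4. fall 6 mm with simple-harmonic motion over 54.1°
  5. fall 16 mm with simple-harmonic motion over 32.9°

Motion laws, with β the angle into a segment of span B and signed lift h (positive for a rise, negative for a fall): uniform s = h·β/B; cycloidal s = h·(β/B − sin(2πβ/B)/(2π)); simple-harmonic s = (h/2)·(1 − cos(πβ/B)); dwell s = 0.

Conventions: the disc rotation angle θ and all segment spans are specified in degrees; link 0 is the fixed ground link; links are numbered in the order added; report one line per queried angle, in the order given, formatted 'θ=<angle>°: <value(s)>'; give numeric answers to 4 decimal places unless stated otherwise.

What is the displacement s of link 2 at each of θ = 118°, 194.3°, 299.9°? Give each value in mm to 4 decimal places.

segment 1 (0° to 105°, simple-harmonic, h = 18) is passed completely: s = 0.0000 + (18) = 18.0000
θ = 118° falls in segment 2 (105° to 165°, simple-harmonic, h = 29): β = 118 − 105 = 13°, B = 60°; Δs = 29/2·(1 − cos(π·0.2167)) = 3.2314; s = 18.0000 + 3.2314 = 21.2314
segment 2 (105° to 165°, simple-harmonic, h = 29) is passed completely: s = 18.0000 + (29) = 47.0000
θ = 194.3° falls in segment 3 (165° to 273°, simple-harmonic, h = -25): β = 194.3 − 165 = 29.3°, B = 108°; Δs = -25/2·(1 − cos(π·0.2713)) = -4.2719; s = 47.0000 − 4.2719 = 42.7281
segment 3 (165° to 273°, simple-harmonic, h = -25) is passed completely: s = 47.0000 + (-25) = 22.0000
θ = 299.9° falls in segment 4 (273° to 327.1°, simple-harmonic, h = -6): β = 299.9 − 273 = 26.9°, B = 54.1°; Δs = -6/2·(1 − cos(π·0.4972)) = -2.9739; s = 22.0000 − 2.9739 = 19.0261

θ=118°: 21.2314
θ=194.3°: 42.7281
θ=299.9°: 19.0261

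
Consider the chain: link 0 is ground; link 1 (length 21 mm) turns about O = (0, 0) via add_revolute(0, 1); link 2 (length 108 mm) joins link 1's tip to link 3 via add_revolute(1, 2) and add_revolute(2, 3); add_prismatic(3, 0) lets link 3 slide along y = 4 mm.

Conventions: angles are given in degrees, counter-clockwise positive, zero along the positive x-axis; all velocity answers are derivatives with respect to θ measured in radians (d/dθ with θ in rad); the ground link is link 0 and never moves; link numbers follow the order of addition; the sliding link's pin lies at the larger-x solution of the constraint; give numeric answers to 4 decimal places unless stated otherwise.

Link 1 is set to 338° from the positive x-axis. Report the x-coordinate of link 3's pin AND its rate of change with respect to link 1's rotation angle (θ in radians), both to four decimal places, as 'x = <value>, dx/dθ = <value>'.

geometry: r = 21 mm, L = 108 mm, e = 4 mm
crank pin P = (r cos θ, r sin θ) = (19.470861, -7.866738)
h = r sin θ − e = -7.866738 − 4 = -11.866738
x = r cos θ + √(L² − h²) = 19.470861 + 107.346078 = 126.816939
dx/dθ = −r sin θ − h·r cos θ/√(L² − h²) (θ in radians; h = -11.866738) = 10.019175

x = 126.8169, dx/dθ = 10.0192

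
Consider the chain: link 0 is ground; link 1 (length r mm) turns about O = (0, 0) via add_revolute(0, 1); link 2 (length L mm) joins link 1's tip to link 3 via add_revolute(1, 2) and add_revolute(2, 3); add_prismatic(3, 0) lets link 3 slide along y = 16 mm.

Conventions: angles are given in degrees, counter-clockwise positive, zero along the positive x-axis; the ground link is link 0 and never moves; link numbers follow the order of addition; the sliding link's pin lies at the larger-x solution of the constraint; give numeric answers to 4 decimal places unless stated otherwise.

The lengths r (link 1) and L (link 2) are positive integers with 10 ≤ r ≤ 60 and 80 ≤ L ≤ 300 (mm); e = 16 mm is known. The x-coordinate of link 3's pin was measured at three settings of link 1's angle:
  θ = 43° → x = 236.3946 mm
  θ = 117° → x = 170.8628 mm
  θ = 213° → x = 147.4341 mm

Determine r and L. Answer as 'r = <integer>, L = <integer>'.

constraint per measurement: (x − r cos θ)² + (r sin θ − e)² = L²
subtracting the θ₁ and θ₂ equations cancels the r² and L² terms:
r = (x₁² − x₂²) / (2[(x₁cos θ₁ + e sin θ₁) − (x₂cos θ₂ + e sin θ₂)]) = 54.0000 → r = 54
L² = (x₁ − r cos θ₁)² + (r sin θ₁ − e)² = 39204.0026 → L = 198.0000 → L = 198
check at θ₃=213°: x = 147.4341 (printed 147.4341) ✓

r = 54, L = 198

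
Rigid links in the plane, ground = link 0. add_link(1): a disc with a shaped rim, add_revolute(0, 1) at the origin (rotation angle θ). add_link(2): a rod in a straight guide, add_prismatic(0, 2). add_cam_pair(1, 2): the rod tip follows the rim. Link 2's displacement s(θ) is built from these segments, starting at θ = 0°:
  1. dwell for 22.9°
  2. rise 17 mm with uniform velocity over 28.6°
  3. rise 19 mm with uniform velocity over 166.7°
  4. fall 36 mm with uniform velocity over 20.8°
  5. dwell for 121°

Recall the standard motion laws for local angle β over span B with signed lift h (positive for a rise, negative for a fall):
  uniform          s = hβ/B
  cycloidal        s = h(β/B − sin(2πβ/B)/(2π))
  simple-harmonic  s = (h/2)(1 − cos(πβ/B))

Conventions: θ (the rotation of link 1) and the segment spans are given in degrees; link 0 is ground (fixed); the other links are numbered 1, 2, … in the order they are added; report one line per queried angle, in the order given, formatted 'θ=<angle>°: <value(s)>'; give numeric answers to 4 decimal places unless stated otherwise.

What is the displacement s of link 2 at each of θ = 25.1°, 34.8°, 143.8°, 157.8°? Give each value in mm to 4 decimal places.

segment 1 (0° to 22.9°, dwell): s unchanged at 0.0000
θ = 25.1° falls in segment 2 (22.9° to 51.5°, uniform, h = 17): β = 25.1 − 22.9 = 2.2°, B = 28.6°; Δs = 17·2.2/28.6 = 1.3077; s = 0.0000 + 1.3077 = 1.3077
θ = 34.8° falls in segment 2 (22.9° to 51.5°, uniform, h = 17): β = 34.8 − 22.9 = 11.9°, B = 28.6°; Δs = 17·11.9/28.6 = 7.0734; s = 0.0000 + 7.0734 = 7.0734
segment 2 (22.9° to 51.5°, uniform, h = 17) is passed completely: s = 0.0000 + (17) = 17.0000
θ = 143.8° falls in segment 3 (51.5° to 218.2°, uniform, h = 19): β = 143.8 − 51.5 = 92.3°, B = 166.7°; Δs = 19·92.3/166.7 = 10.5201; s = 17.0000 + 10.5201 = 27.5201
θ = 157.8° falls in segment 3 (51.5° to 218.2°, uniform, h = 19): β = 157.8 − 51.5 = 106.3°, B = 166.7°; Δs = 19·106.3/166.7 = 12.1158; s = 17.0000 + 12.1158 = 29.1158

θ=25.1°: 1.3077
θ=34.8°: 7.0734
θ=143.8°: 27.5201
θ=157.8°: 29.1158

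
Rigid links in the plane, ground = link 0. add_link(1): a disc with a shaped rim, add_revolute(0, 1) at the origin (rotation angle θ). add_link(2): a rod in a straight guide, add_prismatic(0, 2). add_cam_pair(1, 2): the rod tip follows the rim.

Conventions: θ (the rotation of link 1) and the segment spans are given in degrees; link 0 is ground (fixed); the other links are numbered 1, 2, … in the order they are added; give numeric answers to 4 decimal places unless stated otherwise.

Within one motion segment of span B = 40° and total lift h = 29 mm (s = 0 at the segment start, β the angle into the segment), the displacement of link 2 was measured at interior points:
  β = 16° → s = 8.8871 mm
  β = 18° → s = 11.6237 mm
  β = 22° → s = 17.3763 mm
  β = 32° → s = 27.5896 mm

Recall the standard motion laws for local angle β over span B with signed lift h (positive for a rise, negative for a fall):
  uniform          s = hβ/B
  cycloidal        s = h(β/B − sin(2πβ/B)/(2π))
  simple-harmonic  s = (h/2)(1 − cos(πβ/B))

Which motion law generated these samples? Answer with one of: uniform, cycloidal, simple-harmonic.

candidates at β/B = r: uniform s = h·r (linear in β); cycloidal s = h·(r − sin(2πr)/(2π)); simple-harmonic s = (h/2)(1 − cos(πr))
β=16°: printed 8.8871 | uniform 11.6000, cycloidal 8.8871, simple-harmonic 10.0193
β=18°: printed 11.6237 | uniform 13.0500, cycloidal 11.6237, simple-harmonic 12.2317
β=22°: printed 17.3763 | uniform 15.9500, cycloidal 17.3763, simple-harmonic 16.7683
β=32°: printed 27.5896 | uniform 23.2000, cycloidal 27.5896, simple-harmonic 26.2307
only one law matches every sample → cycloidal

cycloidal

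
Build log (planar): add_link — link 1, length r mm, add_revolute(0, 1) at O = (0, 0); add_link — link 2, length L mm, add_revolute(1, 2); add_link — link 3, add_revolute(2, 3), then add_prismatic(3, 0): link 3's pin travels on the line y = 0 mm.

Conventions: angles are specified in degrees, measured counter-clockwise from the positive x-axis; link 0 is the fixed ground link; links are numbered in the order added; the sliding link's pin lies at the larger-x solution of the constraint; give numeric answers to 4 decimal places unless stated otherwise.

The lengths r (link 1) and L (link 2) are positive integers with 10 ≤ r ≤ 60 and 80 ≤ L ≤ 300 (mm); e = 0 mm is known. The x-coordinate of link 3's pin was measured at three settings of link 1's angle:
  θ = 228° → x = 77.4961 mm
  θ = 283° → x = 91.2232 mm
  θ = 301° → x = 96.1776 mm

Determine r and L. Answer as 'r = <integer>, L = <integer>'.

constraint per measurement: (x − r cos θ)² + (r sin θ − e)² = L²
subtracting the θ₁ and θ₂ equations cancels the r² and L² terms:
r = (x₁² − x₂²) / (2[(x₁cos θ₁ + e sin θ₁) − (x₂cos θ₂ + e sin θ₂)]) = 16.0000 → r = 16
L² = (x₁ − r cos θ₁)² + (r sin θ₁ − e)² = 7921.0059 → L = 89.0000 → L = 89
check at θ₃=301°: x = 96.1776 (printed 96.1776) ✓

r = 16, L = 89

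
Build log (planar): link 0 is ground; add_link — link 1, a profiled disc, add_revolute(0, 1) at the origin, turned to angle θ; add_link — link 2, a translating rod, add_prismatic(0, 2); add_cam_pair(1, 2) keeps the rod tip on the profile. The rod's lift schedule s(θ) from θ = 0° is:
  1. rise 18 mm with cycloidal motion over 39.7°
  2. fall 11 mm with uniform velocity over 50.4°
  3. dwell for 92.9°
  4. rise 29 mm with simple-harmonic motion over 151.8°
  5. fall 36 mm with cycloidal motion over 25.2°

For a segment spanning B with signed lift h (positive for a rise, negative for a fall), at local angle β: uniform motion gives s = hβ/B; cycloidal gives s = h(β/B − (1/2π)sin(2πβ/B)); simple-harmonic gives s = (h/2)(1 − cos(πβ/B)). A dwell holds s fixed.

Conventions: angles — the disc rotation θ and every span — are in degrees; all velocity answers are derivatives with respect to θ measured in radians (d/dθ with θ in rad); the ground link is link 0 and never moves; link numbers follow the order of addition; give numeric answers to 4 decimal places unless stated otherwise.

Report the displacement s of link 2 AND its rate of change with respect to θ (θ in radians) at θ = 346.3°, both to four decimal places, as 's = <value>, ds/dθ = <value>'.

seg 1 [0°–39.7°] cycloidal, h=18: full span → s += 18 → s = 18.0000
seg 2 [39.7°–90.1°] uniform, h=-11: full span → s += -11 → s = 7.0000
seg 3 [90.1°–183°] dwell: s stays 7.0000
seg 4 [183°–334.8°] simple-harmonic, h=29: full span → s += 29 → s = 36.0000
seg 5 [334.8°–360°] cycloidal, h=-36: θ=346.3° here. β=11.5, B=25.2. -36·(0.4563 − sin(2π·0.4563)/(2π)) = -14.8768 → s = 21.1232
velocity in seg [334.8°–360°] (cycloidal), θ in radians: β = 11.5° = 0.2007 rad, B = 25.2° = 0.4398 rad; ds/dθ = (h/B)(1 − cos(2πβ/B)) = ((-36)/0.4398)(1 − cos(2π·0.4563)) = -160.642980 mm/rad

s = 21.1232, ds/dθ = -160.6430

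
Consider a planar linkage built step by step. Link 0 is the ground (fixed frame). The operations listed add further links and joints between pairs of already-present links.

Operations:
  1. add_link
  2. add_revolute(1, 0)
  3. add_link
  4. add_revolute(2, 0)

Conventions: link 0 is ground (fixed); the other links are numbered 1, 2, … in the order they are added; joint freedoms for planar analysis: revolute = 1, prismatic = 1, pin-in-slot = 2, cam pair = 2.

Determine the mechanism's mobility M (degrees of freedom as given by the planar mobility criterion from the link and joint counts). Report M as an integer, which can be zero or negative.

ground; <1,0,0>
#1 <2,0,0>
R:1↔0 J1 <2,1,0>
#2 <3,1,0>
R:2↔0 J1 <3,2,0>
3×2 − 2×2 − 1×0 = 2

M = 2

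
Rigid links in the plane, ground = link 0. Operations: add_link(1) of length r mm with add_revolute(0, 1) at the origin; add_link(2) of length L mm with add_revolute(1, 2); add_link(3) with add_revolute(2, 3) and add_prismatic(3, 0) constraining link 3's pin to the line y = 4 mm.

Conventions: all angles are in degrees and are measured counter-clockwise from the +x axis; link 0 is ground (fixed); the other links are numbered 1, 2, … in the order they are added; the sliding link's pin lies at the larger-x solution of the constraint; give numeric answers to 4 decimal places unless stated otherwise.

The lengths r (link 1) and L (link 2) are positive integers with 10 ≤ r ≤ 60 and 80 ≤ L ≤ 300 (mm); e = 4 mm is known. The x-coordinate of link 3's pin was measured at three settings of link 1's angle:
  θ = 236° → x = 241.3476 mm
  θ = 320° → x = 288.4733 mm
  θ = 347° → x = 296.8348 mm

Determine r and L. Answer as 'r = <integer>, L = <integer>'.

constraint per measurement: (x − r cos θ)² + (r sin θ − e)² = L²
subtracting the θ₁ and θ₂ equations cancels the r² and L² terms:
r = (x₁² − x₂²) / (2[(x₁cos θ₁ + e sin θ₁) − (x₂cos θ₂ + e sin θ₂)]) = 35.0000 → r = 35
L² = (x₁ − r cos θ₁)² + (r sin θ₁ − e)² = 69168.9851 → L = 263.0000 → L = 263
check at θ₃=347°: x = 296.8348 (printed 296.8348) ✓

r = 35, L = 263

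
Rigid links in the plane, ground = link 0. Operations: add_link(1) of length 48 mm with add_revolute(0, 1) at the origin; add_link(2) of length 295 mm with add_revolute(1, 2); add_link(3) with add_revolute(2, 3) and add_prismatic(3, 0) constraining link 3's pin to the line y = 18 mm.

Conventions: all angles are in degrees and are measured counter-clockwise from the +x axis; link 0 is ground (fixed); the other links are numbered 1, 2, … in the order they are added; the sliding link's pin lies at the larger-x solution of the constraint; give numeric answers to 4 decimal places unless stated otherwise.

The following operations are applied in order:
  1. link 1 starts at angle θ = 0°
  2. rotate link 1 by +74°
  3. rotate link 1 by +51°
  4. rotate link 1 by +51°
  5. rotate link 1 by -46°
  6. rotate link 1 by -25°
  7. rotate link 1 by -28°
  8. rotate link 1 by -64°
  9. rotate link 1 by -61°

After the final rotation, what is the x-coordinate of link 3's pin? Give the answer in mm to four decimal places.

geometry: r = 48 mm, L = 295 mm, e = 18 mm; θ starts at 0°
rotate link 1 by +74°: θ ← 0° +74° = 74°
rotate link 1 by +51°: θ ← 74° +51° = 125°
rotate link 1 by +51°: θ ← 125° +51° = 176°
rotate link 1 by -46°: θ ← 176° -46° = 130°
rotate link 1 by -25°: θ ← 130° -25° = 105°
rotate link 1 by -28°: θ ← 105° -28° = 77°
rotate link 1 by -64°: θ ← 77° -64° = 13°
rotate link 1 by -61°: θ ← 13° -61° = -48°
crank pin P = (r cos θ, r sin θ) = (32.118269, -35.670952)
h = r sin θ − e = -35.670952 − 18 = -53.670952
x = r cos θ + √(L² − h²) = 32.118269 + 290.076592 = 322.194861

322.1949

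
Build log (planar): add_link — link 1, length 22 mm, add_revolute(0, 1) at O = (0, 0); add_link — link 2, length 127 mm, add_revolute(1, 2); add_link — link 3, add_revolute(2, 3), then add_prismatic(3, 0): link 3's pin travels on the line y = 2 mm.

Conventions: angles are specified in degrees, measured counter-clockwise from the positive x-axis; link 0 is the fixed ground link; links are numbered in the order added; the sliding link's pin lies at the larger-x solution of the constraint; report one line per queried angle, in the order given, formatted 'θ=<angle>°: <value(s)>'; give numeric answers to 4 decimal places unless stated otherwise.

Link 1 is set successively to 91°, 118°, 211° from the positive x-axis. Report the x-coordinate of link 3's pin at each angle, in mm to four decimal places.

geometry: r = 22 mm, L = 127 mm, e = 2 mm
θ=91°: crank pin P = (r cos θ, r sin θ) = (-0.383953, 21.996649)
θ=91°: h = r sin θ − e = 21.996649 − 2 = 19.996649
θ=91°: x = r cos θ + √(L² − h²) = -0.383953 + 125.415844 = 125.031891
θ=118°: crank pin P = (r cos θ, r sin θ) = (-10.328374, 19.424847)
θ=118°: h = r sin θ − e = 19.424847 − 2 = 17.424847
θ=118°: x = r cos θ + √(L² − h²) = -10.328374 + 125.798946 = 115.470571
θ=211°: crank pin P = (r cos θ, r sin θ) = (-18.857681, -11.330838)
θ=211°: h = r sin θ − e = -11.330838 − 2 = -13.330838
θ=211°: x = r cos θ + √(L² − h²) = -18.857681 + 126.298412 = 107.440731

θ=91°: 125.0319
θ=118°: 115.4706
θ=211°: 107.4407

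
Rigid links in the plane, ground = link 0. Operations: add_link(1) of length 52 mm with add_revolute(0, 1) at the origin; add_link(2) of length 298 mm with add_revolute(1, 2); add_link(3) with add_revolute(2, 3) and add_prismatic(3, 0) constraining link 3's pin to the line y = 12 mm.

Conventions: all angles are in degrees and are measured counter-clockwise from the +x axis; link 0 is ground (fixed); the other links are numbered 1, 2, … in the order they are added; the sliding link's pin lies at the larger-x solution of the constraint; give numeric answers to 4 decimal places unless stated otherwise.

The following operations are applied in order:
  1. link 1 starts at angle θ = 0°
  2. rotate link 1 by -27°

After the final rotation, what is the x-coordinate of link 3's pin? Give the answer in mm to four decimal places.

geometry: r = 52 mm, L = 298 mm, e = 12 mm; θ starts at 0°
rotate link 1 by -27°: θ ← 0° -27° = -27°
crank pin P = (r cos θ, r sin θ) = (46.332339, -23.607506)
h = r sin θ − e = -23.607506 − 12 = -35.607506
x = r cos θ + √(L² − h²) = 46.332339 + 295.865012 = 342.197352

342.1974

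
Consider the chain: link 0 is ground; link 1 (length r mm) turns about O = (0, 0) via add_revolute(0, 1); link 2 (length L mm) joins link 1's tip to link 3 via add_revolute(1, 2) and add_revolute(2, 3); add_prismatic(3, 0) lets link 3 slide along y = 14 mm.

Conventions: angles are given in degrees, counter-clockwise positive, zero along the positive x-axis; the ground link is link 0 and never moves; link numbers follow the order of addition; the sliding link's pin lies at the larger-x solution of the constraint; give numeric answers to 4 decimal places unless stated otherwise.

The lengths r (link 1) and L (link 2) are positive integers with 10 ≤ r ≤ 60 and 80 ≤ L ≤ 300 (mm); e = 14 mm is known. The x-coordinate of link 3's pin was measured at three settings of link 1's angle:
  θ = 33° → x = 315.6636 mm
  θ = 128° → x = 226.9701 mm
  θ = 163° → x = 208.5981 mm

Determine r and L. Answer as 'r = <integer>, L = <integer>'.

constraint per measurement: (x − r cos θ)² + (r sin θ − e)² = L²
subtracting the θ₁ and θ₂ equations cancels the r² and L² terms:
r = (x₁² − x₂²) / (2[(x₁cos θ₁ + e sin θ₁) − (x₂cos θ₂ + e sin θ₂)]) = 60.0000 → r = 60
L² = (x₁ − r cos θ₁)² + (r sin θ₁ − e)² = 70755.9823 → L = 266.0000 → L = 266
check at θ₃=163°: x = 208.5981 (printed 208.5981) ✓

r = 60, L = 266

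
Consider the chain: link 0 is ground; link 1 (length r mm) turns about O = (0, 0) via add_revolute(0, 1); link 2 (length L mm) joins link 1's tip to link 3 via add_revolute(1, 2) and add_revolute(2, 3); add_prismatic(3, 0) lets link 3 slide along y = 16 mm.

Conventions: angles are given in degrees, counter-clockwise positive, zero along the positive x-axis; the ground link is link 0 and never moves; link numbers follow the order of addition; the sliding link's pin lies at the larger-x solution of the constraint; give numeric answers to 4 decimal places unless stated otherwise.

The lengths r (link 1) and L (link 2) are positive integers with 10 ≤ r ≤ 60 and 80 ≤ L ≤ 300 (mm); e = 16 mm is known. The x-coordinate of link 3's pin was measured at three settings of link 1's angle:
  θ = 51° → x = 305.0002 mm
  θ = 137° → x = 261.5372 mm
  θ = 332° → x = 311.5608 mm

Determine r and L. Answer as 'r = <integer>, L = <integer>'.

constraint per measurement: (x − r cos θ)² + (r sin θ − e)² = L²
subtracting the θ₁ and θ₂ equations cancels the r² and L² terms:
r = (x₁² − x₂²) / (2[(x₁cos θ₁ + e sin θ₁) − (x₂cos θ₂ + e sin θ₂)]) = 32.0000 → r = 32
L² = (x₁ − r cos θ₁)² + (r sin θ₁ − e)² = 81224.9824 → L = 285.0000 → L = 285
check at θ₃=332°: x = 311.5608 (printed 311.5608) ✓

r = 32, L = 285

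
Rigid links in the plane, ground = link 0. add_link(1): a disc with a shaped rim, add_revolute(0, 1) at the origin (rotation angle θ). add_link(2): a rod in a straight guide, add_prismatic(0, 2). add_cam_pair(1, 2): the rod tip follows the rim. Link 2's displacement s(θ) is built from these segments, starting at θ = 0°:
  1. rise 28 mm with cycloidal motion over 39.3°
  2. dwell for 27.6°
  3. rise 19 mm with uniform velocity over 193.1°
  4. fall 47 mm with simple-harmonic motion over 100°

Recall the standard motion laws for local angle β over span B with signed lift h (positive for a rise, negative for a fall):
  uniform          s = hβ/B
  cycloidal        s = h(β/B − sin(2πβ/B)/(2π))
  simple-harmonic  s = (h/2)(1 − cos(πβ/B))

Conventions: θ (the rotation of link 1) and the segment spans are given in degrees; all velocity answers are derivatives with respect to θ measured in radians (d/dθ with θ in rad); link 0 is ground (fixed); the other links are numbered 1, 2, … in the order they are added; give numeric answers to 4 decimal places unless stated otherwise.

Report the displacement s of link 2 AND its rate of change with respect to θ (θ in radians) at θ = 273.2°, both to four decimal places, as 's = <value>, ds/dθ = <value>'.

segment 1 (0° to 39.3°, cycloidal, h = 28) is passed completely: s = 0.0000 + (28) = 28.0000
segment 2 (39.3° to 66.9°, dwell): s unchanged at 28.0000
segment 3 (66.9° to 260°, uniform, h = 19) is passed completely: s = 28.0000 + (19) = 47.0000
θ = 273.2° falls in segment 4 (260° to 360°, simple-harmonic, h = -47): β = 273.2 − 260 = 13.2°, B = 100°; Δs = -47/2·(1 − cos(π·0.1320)) = -1.9918; s = 47.0000 − 1.9918 = 45.0082
velocity in seg [260°–360°] (simple-harmonic), θ in radians: β = 13.2° = 0.2304 rad, B = 100° = 1.7453 rad; ds/dθ = (πh/(2B)) sin(πβ/B) = (π·(-47)/(2·1.7453)) sin(π·0.1320) = -17.042942 mm/rad

s = 45.0082, ds/dθ = -17.0429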